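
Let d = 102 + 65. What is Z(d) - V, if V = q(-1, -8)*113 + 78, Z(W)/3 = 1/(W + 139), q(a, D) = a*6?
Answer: 61201/102 ≈ 600.01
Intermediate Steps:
d = 167
q(a, D) = 6*a
Z(W) = 3/(139 + W) (Z(W) = 3/(W + 139) = 3/(139 + W))
V = -600 (V = (6*(-1))*113 + 78 = -6*113 + 78 = -678 + 78 = -600)
Z(d) - V = 3/(139 + 167) - 1*(-600) = 3/306 + 600 = 3*(1/306) + 600 = 1/102 + 600 = 61201/102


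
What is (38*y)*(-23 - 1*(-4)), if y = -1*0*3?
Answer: 0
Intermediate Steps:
y = 0 (y = 0*3 = 0)
(38*y)*(-23 - 1*(-4)) = (38*0)*(-23 - 1*(-4)) = 0*(-23 + 4) = 0*(-19) = 0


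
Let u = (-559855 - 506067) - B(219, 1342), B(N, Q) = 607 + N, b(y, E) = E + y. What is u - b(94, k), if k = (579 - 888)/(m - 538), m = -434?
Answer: -345656911/324 ≈ -1.0668e+6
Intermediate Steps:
k = 103/324 (k = (579 - 888)/(-434 - 538) = -309/(-972) = -309*(-1/972) = 103/324 ≈ 0.31790)
u = -1066748 (u = (-559855 - 506067) - (607 + 219) = -1065922 - 1*826 = -1065922 - 826 = -1066748)
u - b(94, k) = -1066748 - (103/324 + 94) = -1066748 - 1*30559/324 = -1066748 - 30559/324 = -345656911/324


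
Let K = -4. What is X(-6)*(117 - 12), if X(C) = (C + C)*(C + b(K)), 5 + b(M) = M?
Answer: 18900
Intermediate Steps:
b(M) = -5 + M
X(C) = 2*C*(-9 + C) (X(C) = (C + C)*(C + (-5 - 4)) = (2*C)*(C - 9) = (2*C)*(-9 + C) = 2*C*(-9 + C))
X(-6)*(117 - 12) = (2*(-6)*(-9 - 6))*(117 - 12) = (2*(-6)*(-15))*105 = 180*105 = 18900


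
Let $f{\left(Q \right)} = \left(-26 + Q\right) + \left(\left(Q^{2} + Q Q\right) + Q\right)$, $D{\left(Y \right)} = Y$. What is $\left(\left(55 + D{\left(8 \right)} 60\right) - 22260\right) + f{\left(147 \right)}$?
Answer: $21761$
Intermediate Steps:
$f{\left(Q \right)} = -26 + 2 Q + 2 Q^{2}$ ($f{\left(Q \right)} = \left(-26 + Q\right) + \left(\left(Q^{2} + Q^{2}\right) + Q\right) = \left(-26 + Q\right) + \left(2 Q^{2} + Q\right) = \left(-26 + Q\right) + \left(Q + 2 Q^{2}\right) = -26 + 2 Q + 2 Q^{2}$)
$\left(\left(55 + D{\left(8 \right)} 60\right) - 22260\right) + f{\left(147 \right)} = \left(\left(55 + 8 \cdot 60\right) - 22260\right) + \left(-26 + 2 \cdot 147 + 2 \cdot 147^{2}\right) = \left(\left(55 + 480\right) - 22260\right) + \left(-26 + 294 + 2 \cdot 21609\right) = \left(535 - 22260\right) + \left(-26 + 294 + 43218\right) = -21725 + 43486 = 21761$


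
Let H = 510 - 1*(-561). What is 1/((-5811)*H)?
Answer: -1/6223581 ≈ -1.6068e-7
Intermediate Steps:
H = 1071 (H = 510 + 561 = 1071)
1/((-5811)*H) = 1/(-5811*1071) = -1/5811*1/1071 = -1/6223581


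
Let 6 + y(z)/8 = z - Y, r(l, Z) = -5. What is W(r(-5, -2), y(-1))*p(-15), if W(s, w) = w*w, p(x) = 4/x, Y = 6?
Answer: -43264/15 ≈ -2884.3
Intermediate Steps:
y(z) = -96 + 8*z (y(z) = -48 + 8*(z - 1*6) = -48 + 8*(z - 6) = -48 + 8*(-6 + z) = -48 + (-48 + 8*z) = -96 + 8*z)
W(s, w) = w**2
W(r(-5, -2), y(-1))*p(-15) = (-96 + 8*(-1))**2*(4/(-15)) = (-96 - 8)**2*(4*(-1/15)) = (-104)**2*(-4/15) = 10816*(-4/15) = -43264/15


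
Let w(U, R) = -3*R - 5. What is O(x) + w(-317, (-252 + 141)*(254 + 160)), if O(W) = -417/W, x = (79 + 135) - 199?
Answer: 689146/5 ≈ 1.3783e+5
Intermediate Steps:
x = 15 (x = 214 - 199 = 15)
w(U, R) = -5 - 3*R
O(x) + w(-317, (-252 + 141)*(254 + 160)) = -417/15 + (-5 - 3*(-252 + 141)*(254 + 160)) = -417*1/15 + (-5 - (-333)*414) = -139/5 + (-5 - 3*(-45954)) = -139/5 + (-5 + 137862) = -139/5 + 137857 = 689146/5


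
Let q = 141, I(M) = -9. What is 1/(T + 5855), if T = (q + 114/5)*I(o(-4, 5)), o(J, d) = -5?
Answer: 5/21904 ≈ 0.00022827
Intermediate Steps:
T = -7371/5 (T = (141 + 114/5)*(-9) = (819/5)*(-9) = -7371/5 ≈ -1474.2)
1/(T + 5855) = 1/(-7371/5 + 5855) = 1/(21904/5) = 5/21904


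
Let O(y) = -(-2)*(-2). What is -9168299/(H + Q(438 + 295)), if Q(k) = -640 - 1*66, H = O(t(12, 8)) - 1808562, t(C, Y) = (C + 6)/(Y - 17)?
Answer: 9168299/1809272 ≈ 5.0674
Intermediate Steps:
t(C, Y) = (6 + C)/(-17 + Y)
O(y) = -4 (O(y) = -1*4 = -4)
H = -1808566 (H = -4 - 1808562 = -1808566)
Q(k) = -706 (Q(k) = -640 - 66 = -706)
-9168299/(H + Q(438 + 295)) = -9168299/(-1808566 - 706) = -9168299/(-1809272) = -9168299*(-1/1809272) = 9168299/1809272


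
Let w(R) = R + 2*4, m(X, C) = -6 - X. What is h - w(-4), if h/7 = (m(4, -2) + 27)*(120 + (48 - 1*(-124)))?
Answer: 34744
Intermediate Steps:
w(R) = 8 + R (w(R) = R + 8 = 8 + R)
h = 34748 (h = 7*(((-6 - 1*4) + 27)*(120 + (48 - 1*(-124)))) = 7*(((-6 - 4) + 27)*(120 + (48 + 124))) = 7*((-10 + 27)*(120 + 172)) = 7*(17*292) = 7*4964 = 34748)
h - w(-4) = 34748 - (8 - 4) = 34748 - 1*4 = 34748 - 4 = 34744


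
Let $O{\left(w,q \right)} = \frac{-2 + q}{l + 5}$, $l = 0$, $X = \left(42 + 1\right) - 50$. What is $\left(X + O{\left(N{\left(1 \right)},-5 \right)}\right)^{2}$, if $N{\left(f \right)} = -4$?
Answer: $\frac{1764}{25} \approx 70.56$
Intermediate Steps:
$X = -7$ ($X = 43 - 50 = -7$)
$O{\left(w,q \right)} = - \frac{2}{5} + \frac{q}{5}$ ($O{\left(w,q \right)} = \frac{-2 + q}{0 + 5} = \frac{-2 + q}{5} = \left(-2 + q\right) \frac{1}{5} = - \frac{2}{5} + \frac{q}{5}$)
$\left(X + O{\left(N{\left(1 \right)},-5 \right)}\right)^{2} = \left(-7 + \left(- \frac{2}{5} + \frac{1}{5} \left(-5\right)\right)\right)^{2} = \left(-7 - \frac{7}{5}\right)^{2} = \left(- \frac{42}{5}\right)^{2} = \frac{1764}{25}$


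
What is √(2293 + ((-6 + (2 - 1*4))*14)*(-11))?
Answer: 5*√141 ≈ 59.372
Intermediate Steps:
√(2293 + ((-6 + (2 - 1*4))*14)*(-11)) = √(2293 + ((-6 + (2 - 4))*14)*(-11)) = √(2293 + ((-6 - 2)*14)*(-11)) = √(2293 - 8*14*(-11)) = √(2293 - 112*(-11)) = √(2293 + 1232) = √3525 = 5*√141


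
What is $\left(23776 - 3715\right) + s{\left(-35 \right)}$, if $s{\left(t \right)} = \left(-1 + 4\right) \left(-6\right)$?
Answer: $20043$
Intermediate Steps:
$s{\left(t \right)} = -18$ ($s{\left(t \right)} = 3 \left(-6\right) = -18$)
$\left(23776 - 3715\right) + s{\left(-35 \right)} = \left(23776 - 3715\right) - 18 = 20061 - 18 = 20043$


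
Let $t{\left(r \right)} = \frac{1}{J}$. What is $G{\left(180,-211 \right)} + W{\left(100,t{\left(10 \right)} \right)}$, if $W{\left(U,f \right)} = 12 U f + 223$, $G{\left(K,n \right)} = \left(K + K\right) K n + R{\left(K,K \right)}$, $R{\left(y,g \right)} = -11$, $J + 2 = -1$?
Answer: $-13672988$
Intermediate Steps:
$J = -3$ ($J = -2 - 1 = -3$)
$t{\left(r \right)} = - \frac{1}{3}$ ($t{\left(r \right)} = \frac{1}{-3} = - \frac{1}{3}$)
$G{\left(K,n \right)} = -11 + 2 n K^{2}$ ($G{\left(K,n \right)} = \left(K + K\right) K n - 11 = 2 K K n - 11 = 2 K^{2} n - 11 = 2 n K^{2} - 11 = -11 + 2 n K^{2}$)
$W{\left(U,f \right)} = 223 + 12 U f$ ($W{\left(U,f \right)} = 12 U f + 223 = 223 + 12 U f$)
$G{\left(180,-211 \right)} + W{\left(100,t{\left(10 \right)} \right)} = \left(-11 + 2 \left(-211\right) 180^{2}\right) + \left(223 + 12 \cdot 100 \left(- \frac{1}{3}\right)\right) = \left(-11 + 2 \left(-211\right) 32400\right) + \left(223 - 400\right) = \left(-11 - 13672800\right) - 177 = -13672811 - 177 = -13672988$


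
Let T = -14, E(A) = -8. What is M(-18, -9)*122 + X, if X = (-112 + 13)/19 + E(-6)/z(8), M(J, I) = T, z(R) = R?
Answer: -32570/19 ≈ -1714.2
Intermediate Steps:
M(J, I) = -14
X = -118/19 (X = (-112 + 13)/19 - 8/8 = -99*1/19 - 8*1/8 = -99/19 - 1 = -118/19 ≈ -6.2105)
M(-18, -9)*122 + X = -14*122 - 118/19 = -1708 - 118/19 = -32570/19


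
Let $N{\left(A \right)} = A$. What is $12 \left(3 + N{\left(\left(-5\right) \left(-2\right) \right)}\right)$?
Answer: $156$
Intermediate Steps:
$12 \left(3 + N{\left(\left(-5\right) \left(-2\right) \right)}\right) = 12 \left(3 - -10\right) = 12 \left(3 + 10\right) = 12 \cdot 13 = 156$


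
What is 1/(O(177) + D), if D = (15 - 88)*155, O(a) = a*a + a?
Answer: 1/20191 ≈ 4.9527e-5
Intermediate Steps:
O(a) = a + a² (O(a) = a² + a = a + a²)
D = -11315 (D = -73*155 = -11315)
1/(O(177) + D) = 1/(177*(1 + 177) - 11315) = 1/(177*178 - 11315) = 1/(31506 - 11315) = 1/20191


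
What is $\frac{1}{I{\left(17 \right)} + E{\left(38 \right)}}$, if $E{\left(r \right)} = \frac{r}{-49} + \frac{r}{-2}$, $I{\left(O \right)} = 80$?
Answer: $\frac{49}{2951} \approx 0.016605$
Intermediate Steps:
$E{\left(r \right)} = - \frac{51 r}{98}$ ($E{\left(r \right)} = r \left(- \frac{1}{49}\right) + r \left(- \frac{1}{2}\right) = - \frac{r}{49} - \frac{r}{2} = - \frac{51 r}{98}$)
$\frac{1}{I{\left(17 \right)} + E{\left(38 \right)}} = \frac{1}{80 - \frac{969}{49}} = \frac{1}{\frac{2951}{49}} = \frac{49}{2951}$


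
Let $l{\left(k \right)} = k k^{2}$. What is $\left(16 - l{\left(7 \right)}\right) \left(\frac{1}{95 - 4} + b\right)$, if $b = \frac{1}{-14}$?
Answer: $\frac{3597}{182} \approx 19.764$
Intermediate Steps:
$l{\left(k \right)} = k^{3}$
$b = - \frac{1}{14} \approx -0.071429$
$\left(16 - l{\left(7 \right)}\right) \left(\frac{1}{95 - 4} + b\right) = \left(16 - 7^{3}\right) \left(\frac{1}{95 - 4} - \frac{1}{14}\right) = \left(16 - 343\right) \left(\frac{1}{91} - \frac{1}{14}\right) = \left(-327\right) \left(- \frac{11}{182}\right) = \frac{3597}{182}$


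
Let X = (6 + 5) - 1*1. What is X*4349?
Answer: 43490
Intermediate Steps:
X = 10 (X = 11 - 1 = 10)
X*4349 = 10*4349 = 43490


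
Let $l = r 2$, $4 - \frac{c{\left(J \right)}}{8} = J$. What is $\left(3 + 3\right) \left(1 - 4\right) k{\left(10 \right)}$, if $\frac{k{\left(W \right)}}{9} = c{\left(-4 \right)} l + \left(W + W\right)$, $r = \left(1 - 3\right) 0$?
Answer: $-3240$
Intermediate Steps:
$r = 0$ ($r = \left(-2\right) 0 = 0$)
$c{\left(J \right)} = 32 - 8 J$
$l = 0$ ($l = 0 \cdot 2 = 0$)
$k{\left(W \right)} = 18 W$ ($k{\left(W \right)} = 9 \left(\left(32 - -32\right) 0 + \left(W + W\right)\right) = 9 \left(\left(32 + 32\right) 0 + 2 W\right) = 9 \left(64 \cdot 0 + 2 W\right) = 9 \left(0 + 2 W\right) = 9 \cdot 2 W = 18 W$)
$\left(3 + 3\right) \left(1 - 4\right) k{\left(10 \right)} = \left(3 + 3\right) \left(1 - 4\right) 18 \cdot 10 = 6 \left(1 - 4\right) 180 = 6 \left(-3\right) 180 = \left(-18\right) 180 = -3240$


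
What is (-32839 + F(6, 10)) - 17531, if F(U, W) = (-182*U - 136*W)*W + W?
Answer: -74880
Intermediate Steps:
F(U, W) = W + W*(-182*U - 136*W) (F(U, W) = W*(-182*U - 136*W) + W = W + W*(-182*U - 136*W))
(-32839 + F(6, 10)) - 17531 = (-32839 + 10*(1 - 182*6 - 136*10)) - 17531 = (-32839 + 10*(1 - 1092 - 1360)) - 17531 = (-32839 + 10*(-2451)) - 17531 = (-32839 - 24510) - 17531 = -57349 - 17531 = -74880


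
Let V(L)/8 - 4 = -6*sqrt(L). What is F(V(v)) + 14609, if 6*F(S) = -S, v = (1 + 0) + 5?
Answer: 43811/3 + 8*sqrt(6) ≈ 14623.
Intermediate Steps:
v = 6 (v = 1 + 5 = 6)
V(L) = 32 - 48*sqrt(L) (V(L) = 32 + 8*(-6*sqrt(L)) = 32 - 48*sqrt(L))
F(S) = -S/6 (F(S) = (-S)/6 = -S/6)
F(V(v)) + 14609 = -(32 - 48*sqrt(6))/6 + 14609 = (-16/3 + 8*sqrt(6)) + 14609 = 43811/3 + 8*sqrt(6)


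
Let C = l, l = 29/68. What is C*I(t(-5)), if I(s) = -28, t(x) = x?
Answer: -203/17 ≈ -11.941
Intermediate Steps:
l = 29/68 (l = 29*(1/68) = 29/68 ≈ 0.42647)
C = 29/68 ≈ 0.42647
C*I(t(-5)) = (29/68)*(-28) = -203/17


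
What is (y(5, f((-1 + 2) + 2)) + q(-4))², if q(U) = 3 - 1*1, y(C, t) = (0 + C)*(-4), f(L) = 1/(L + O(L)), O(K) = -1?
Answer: 324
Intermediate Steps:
f(L) = 1/(-1 + L) (f(L) = 1/(L - 1) = 1/(-1 + L))
y(C, t) = -4*C (y(C, t) = C*(-4) = -4*C)
q(U) = 2 (q(U) = 3 - 1 = 2)
(y(5, f((-1 + 2) + 2)) + q(-4))² = (-4*5 + 2)² = (-20 + 2)² = (-18)² = 324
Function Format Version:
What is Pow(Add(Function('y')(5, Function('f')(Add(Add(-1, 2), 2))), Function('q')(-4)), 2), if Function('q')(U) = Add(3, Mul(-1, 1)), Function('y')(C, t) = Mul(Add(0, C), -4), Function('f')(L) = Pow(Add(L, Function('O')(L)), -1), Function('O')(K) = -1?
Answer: 324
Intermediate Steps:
Function('f')(L) = Pow(Add(-1, L), -1) (Function('f')(L) = Pow(Add(L, -1), -1) = Pow(Add(-1, L), -1))
Function('y')(C, t) = Mul(-4, C) (Function('y')(C, t) = Mul(C, -4) = Mul(-4, C))
Function('q')(U) = 2 (Function('q')(U) = Add(3, -1) = 2)
Pow(Add(Function('y')(5, Function('f')(Add(Add(-1, 2), 2))), Function('q')(-4)), 2) = Pow(Add(Mul(-4, 5), 2), 2) = Pow(Add(-20, 2), 2) = Pow(-18, 2) = 324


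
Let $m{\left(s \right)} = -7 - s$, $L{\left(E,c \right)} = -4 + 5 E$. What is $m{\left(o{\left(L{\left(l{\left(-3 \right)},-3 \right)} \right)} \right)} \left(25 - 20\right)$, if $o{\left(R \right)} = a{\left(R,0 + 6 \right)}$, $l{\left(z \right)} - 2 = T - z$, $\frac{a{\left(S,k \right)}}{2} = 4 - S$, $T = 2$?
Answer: $235$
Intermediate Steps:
$a{\left(S,k \right)} = 8 - 2 S$ ($a{\left(S,k \right)} = 2 \left(4 - S\right) = 8 - 2 S$)
$l{\left(z \right)} = 4 - z$ ($l{\left(z \right)} = 2 - \left(-2 + z\right) = 4 - z$)
$o{\left(R \right)} = 8 - 2 R$
$m{\left(o{\left(L{\left(l{\left(-3 \right)},-3 \right)} \right)} \right)} \left(25 - 20\right) = \left(-7 - \left(8 - 2 \left(-4 + 5 \left(4 - -3\right)\right)\right)\right) \left(25 - 20\right) = \left(-7 - \left(8 - 2 \left(-4 + 5 \left(4 + 3\right)\right)\right)\right) 5 = \left(-7 - \left(8 - 2 \left(-4 + 5 \cdot 7\right)\right)\right) 5 = \left(-7 - \left(8 - 2 \left(-4 + 35\right)\right)\right) 5 = \left(-7 - \left(8 - 62\right)\right) 5 = \left(-7 - -54\right) 5 = \left(-7 + 54\right) 5 = 47 \cdot 5 = 235$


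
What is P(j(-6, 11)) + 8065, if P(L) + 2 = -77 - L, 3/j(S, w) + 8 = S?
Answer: 111807/14 ≈ 7986.2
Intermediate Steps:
j(S, w) = 3/(-8 + S)
P(L) = -79 - L (P(L) = -2 + (-77 - L) = -79 - L)
P(j(-6, 11)) + 8065 = (-79 - 3/(-8 - 6)) + 8065 = (-79 - 3/(-14)) + 8065 = (-79 - 3*(-1)/14) + 8065 = (-79 - 1*(-3/14)) + 8065 = (-79 + 3/14) + 8065 = -1103/14 + 8065 = 111807/14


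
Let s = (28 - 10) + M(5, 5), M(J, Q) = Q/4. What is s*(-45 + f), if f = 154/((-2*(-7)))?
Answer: -1309/2 ≈ -654.50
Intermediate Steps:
f = 11 (f = 154/14 = 154*(1/14) = 11)
M(J, Q) = Q/4 (M(J, Q) = Q*(1/4) = Q/4)
s = 77/4 (s = (28 - 10) + (1/4)*5 = 18 + 5/4 = 77/4 ≈ 19.250)
s*(-45 + f) = 77*(-45 + 11)/4 = (77/4)*(-34) = -1309/2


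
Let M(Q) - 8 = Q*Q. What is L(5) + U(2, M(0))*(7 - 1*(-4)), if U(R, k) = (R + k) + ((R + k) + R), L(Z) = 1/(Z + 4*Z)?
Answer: 6051/25 ≈ 242.04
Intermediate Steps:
L(Z) = 1/(5*Z)
M(Q) = 8 + Q² (M(Q) = 8 + Q*Q = 8 + Q²)
U(R, k) = 2*k + 3*R (U(R, k) = (R + k) + (k + 2*R) = 2*k + 3*R)
L(5) + U(2, M(0))*(7 - 1*(-4)) = (⅕)/5 + (2*(8 + 0²) + 3*2)*(7 - 1*(-4)) = (⅕)*(⅕) + (2*(8 + 0) + 6)*(7 + 4) = 1/25 + (2*8 + 6)*11 = 1/25 + (16 + 6)*11 = 1/25 + 22*11 = 1/25 + 242 = 6051/25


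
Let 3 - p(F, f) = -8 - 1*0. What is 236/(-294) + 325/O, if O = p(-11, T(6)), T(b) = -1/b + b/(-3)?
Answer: 46477/1617 ≈ 28.743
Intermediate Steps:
T(b) = -1/b - b/3 (T(b) = -1/b + b*(-1/3) = -1/b - b/3)
p(F, f) = 11 (p(F, f) = 3 - (-8 - 1*0) = 3 - (-8 + 0) = 3 - 1*(-8) = 3 + 8 = 11)
O = 11
236/(-294) + 325/O = 236/(-294) + 325/11 = 236*(-1/294) + 325*(1/11) = -118/147 + 325/11 = 46477/1617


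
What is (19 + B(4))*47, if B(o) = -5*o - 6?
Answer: -329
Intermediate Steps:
B(o) = -6 - 5*o
(19 + B(4))*47 = (19 + (-6 - 5*4))*47 = (19 + (-6 - 20))*47 = (19 - 26)*47 = -7*47 = -329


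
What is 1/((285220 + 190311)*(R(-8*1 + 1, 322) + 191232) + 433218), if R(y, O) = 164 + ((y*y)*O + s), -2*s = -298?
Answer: 1/98588946731 ≈ 1.0143e-11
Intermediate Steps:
s = 149 (s = -½*(-298) = 149)
R(y, O) = 313 + O*y² (R(y, O) = 164 + ((y*y)*O + 149) = 164 + (y²*O + 149) = 164 + (O*y² + 149) = 164 + (149 + O*y²) = 313 + O*y²)
1/((285220 + 190311)*(R(-8*1 + 1, 322) + 191232) + 433218) = 1/((285220 + 190311)*((313 + 322*(-8*1 + 1)²) + 191232) + 433218) = 1/(475531*((313 + 322*(-8 + 1)²) + 191232) + 433218) = 1/(475531*((313 + 322*(-7)²) + 191232) + 433218) = 1/(475531*((313 + 322*49) + 191232) + 433218) = 1/(475531*((313 + 15778) + 191232) + 433218) = 1/(475531*(16091 + 191232) + 433218) = 1/(475531*207323 + 433218) = 1/(98588513513 + 433218) = 1/98588946731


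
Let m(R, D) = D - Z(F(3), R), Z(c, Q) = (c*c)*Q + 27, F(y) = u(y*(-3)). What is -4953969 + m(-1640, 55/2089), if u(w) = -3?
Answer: -10318063949/2089 ≈ -4.9392e+6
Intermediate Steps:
F(y) = -3
Z(c, Q) = 27 + Q*c**2 (Z(c, Q) = c**2*Q + 27 = Q*c**2 + 27 = 27 + Q*c**2)
m(R, D) = -27 + D - 9*R (m(R, D) = D - (27 + R*(-3)**2) = D - (27 + R*9) = D - (27 + 9*R) = D + (-27 - 9*R) = -27 + D - 9*R)
-4953969 + m(-1640, 55/2089) = -4953969 + (-27 + 55/2089 - 9*(-1640)) = -4953969 + (-27 + 55*(1/2089) + 14760) = -4953969 + (-27 + 55/2089 + 14760) = -4953969 + 30777292/2089 = -10318063949/2089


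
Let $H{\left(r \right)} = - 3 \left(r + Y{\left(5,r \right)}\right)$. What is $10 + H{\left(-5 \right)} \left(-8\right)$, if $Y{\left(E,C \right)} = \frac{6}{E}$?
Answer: $- \frac{406}{5} \approx -81.2$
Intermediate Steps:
$H{\left(r \right)} = - \frac{18}{5} - 3 r$ ($H{\left(r \right)} = - 3 \left(r + \frac{6}{5}\right) = - 3 \left(\frac{6}{5} + r\right) = - \frac{18}{5} - 3 r$)
$10 + H{\left(-5 \right)} \left(-8\right) = 10 + \left(- \frac{18}{5} - -15\right) \left(-8\right) = 10 + \left(- \frac{18}{5} + 15\right) \left(-8\right) = 10 + \frac{57}{5} \left(-8\right) = 10 - \frac{456}{5} = - \frac{406}{5}$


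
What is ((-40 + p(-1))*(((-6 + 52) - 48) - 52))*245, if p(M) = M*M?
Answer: 515970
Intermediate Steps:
p(M) = M²
((-40 + p(-1))*(((-6 + 52) - 48) - 52))*245 = ((-40 + (-1)²)*(((-6 + 52) - 48) - 52))*245 = ((-40 + 1)*((46 - 48) - 52))*245 = -39*(-2 - 52)*245 = -39*(-54)*245 = 2106*245 = 515970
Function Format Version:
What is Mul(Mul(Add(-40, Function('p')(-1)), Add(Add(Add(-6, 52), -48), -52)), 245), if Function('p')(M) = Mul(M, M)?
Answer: 515970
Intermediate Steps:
Function('p')(M) = Pow(M, 2)
Mul(Mul(Add(-40, Function('p')(-1)), Add(Add(Add(-6, 52), -48), -52)), 245) = Mul(Mul(Add(-40, Pow(-1, 2)), Add(Add(Add(-6, 52), -48), -52)), 245) = Mul(Mul(Add(-40, 1), Add(Add(46, -48), -52)), 245) = Mul(Mul(-39, Add(-2, -52)), 245) = Mul(Mul(-39, -54), 245) = Mul(2106, 245) = 515970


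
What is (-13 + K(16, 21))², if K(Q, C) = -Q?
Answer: 841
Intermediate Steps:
(-13 + K(16, 21))² = (-13 - 1*16)² = (-13 - 16)² = (-29)² = 841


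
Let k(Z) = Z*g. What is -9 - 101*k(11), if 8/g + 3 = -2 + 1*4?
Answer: 8879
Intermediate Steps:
g = -8 (g = 8/(-3 + (-2 + 1*4)) = 8/(-3 + (-2 + 4)) = 8/(-3 + 2) = 8/(-1) = 8*(-1) = -8)
k(Z) = -8*Z (k(Z) = Z*(-8) = -8*Z)
-9 - 101*k(11) = -9 - (-808)*11 = -9 - 101*(-88) = -9 + 8888 = 8879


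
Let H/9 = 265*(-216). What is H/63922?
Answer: -257580/31961 ≈ -8.0592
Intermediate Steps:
H = -515160 (H = 9*(265*(-216)) = 9*(-57240) = -515160)
H/63922 = -515160/63922 = -515160*1/63922 = -257580/31961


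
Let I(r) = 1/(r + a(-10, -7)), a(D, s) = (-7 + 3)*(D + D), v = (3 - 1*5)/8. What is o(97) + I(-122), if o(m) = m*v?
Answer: -2039/84 ≈ -24.274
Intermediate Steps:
v = -1/4 (v = (3 - 5)*(1/8) = -2*1/8 = -1/4 ≈ -0.25000)
o(m) = -m/4 (o(m) = m*(-1/4) = -m/4)
a(D, s) = -8*D
I(r) = 1/(80 + r) (I(r) = 1/(r - 8*(-10)) = 1/(r + 80) = 1/(80 + r))
o(97) + I(-122) = -1/4*97 + 1/(80 - 122) = -97/4 + 1/(-42) = -97/4 - 1/42 = -2039/84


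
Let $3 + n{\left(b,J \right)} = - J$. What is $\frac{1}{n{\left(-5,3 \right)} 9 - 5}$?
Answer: $- \frac{1}{59} \approx -0.016949$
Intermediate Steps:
$n{\left(b,J \right)} = -3 - J$
$\frac{1}{n{\left(-5,3 \right)} 9 - 5} = \frac{1}{\left(-3 - 3\right) 9 - 5} = \frac{1}{\left(-6\right) 9 - 5} = \frac{1}{-54 - 5} = \frac{1}{-59} = - \frac{1}{59}$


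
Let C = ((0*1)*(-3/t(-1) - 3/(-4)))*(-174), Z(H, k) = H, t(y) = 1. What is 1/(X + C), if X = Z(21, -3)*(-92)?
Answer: -1/1932 ≈ -0.00051760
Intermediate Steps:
C = 0 (C = ((0*1)*(-3/1 - 3/(-4)))*(-174) = (0*(-3*1 - 3*(-¼)))*(-174) = (0*(-3 + ¾))*(-174) = (0*(-9/4))*(-174) = 0*(-174) = 0)
X = -1932 (X = 21*(-92) = -1932)
1/(X + C) = 1/(-1932 + 0) = 1/(-1932) = -1/1932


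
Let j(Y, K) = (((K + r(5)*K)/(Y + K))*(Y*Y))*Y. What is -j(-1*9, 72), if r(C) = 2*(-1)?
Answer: -5832/7 ≈ -833.14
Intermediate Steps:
r(C) = -2
j(Y, K) = -K*Y³/(K + Y) (j(Y, K) = (((K - 2*K)/(Y + K))*(Y*Y))*Y = (((-K)/(K + Y))*Y²)*Y = ((-K/(K + Y))*Y²)*Y = (-K*Y²/(K + Y))*Y = -K*Y³/(K + Y))
-j(-1*9, 72) = -(-1)*72*(-1*9)³/(72 - 1*9) = -(-1)*72*(-9)³/(72 - 9) = -(-1)*72*(-729)/63 = -1*5832/7 = -5832/7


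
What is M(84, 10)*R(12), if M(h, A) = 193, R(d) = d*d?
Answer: 27792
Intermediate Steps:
R(d) = d²
M(84, 10)*R(12) = 193*12² = 193*144 = 27792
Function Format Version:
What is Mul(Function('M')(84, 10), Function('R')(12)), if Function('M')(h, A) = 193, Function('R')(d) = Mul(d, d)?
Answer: 27792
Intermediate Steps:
Function('R')(d) = Pow(d, 2)
Mul(Function('M')(84, 10), Function('R')(12)) = Mul(193, Pow(12, 2)) = Mul(193, 144) = 27792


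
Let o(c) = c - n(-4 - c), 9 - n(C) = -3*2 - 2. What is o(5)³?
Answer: -1728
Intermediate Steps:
n(C) = 17 (n(C) = 9 - (-3*2 - 2) = 9 - (-6 - 2) = 9 - 1*(-8) = 9 + 8 = 17)
o(c) = -17 + c (o(c) = c - 1*17 = c - 17 = -17 + c)
o(5)³ = (-17 + 5)³ = (-12)³ = -1728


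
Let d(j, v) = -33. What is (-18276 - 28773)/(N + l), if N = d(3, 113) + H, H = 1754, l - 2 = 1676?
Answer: -15683/1133 ≈ -13.842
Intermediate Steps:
l = 1678 (l = 2 + 1676 = 1678)
N = 1721 (N = -33 + 1754 = 1721)
(-18276 - 28773)/(N + l) = (-18276 - 28773)/(1721 + 1678) = -47049/3399 = -47049*1/3399 = -15683/1133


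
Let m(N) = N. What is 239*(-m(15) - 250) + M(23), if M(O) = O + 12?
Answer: -63300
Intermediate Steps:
M(O) = 12 + O
239*(-m(15) - 250) + M(23) = 239*(-1*15 - 250) + (12 + 23) = 239*(-15 - 250) + 35 = 239*(-265) + 35 = -63335 + 35 = -63300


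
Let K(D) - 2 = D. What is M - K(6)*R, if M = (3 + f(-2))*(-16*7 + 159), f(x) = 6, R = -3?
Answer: 447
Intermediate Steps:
K(D) = 2 + D
M = 423 (M = (3 + 6)*(-16*7 + 159) = 9*(-112 + 159) = 9*47 = 423)
M - K(6)*R = 423 - (2 + 6)*(-3) = 423 - 8*(-3) = 423 - 1*(-24) = 423 + 24 = 447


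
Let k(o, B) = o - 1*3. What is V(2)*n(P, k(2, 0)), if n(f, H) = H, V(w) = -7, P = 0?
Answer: 7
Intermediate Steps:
k(o, B) = -3 + o (k(o, B) = o - 3 = -3 + o)
V(2)*n(P, k(2, 0)) = -7*(-3 + 2) = -7*(-1) = 7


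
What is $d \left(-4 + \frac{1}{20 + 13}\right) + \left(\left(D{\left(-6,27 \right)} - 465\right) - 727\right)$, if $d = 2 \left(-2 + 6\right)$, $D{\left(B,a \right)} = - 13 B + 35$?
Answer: $- \frac{36655}{33} \approx -1110.8$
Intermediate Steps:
$D{\left(B,a \right)} = 35 - 13 B$
$d = 8$ ($d = 2 \cdot 4 = 8$)
$d \left(-4 + \frac{1}{20 + 13}\right) + \left(\left(D{\left(-6,27 \right)} - 465\right) - 727\right) = 8 \left(-4 + \frac{1}{20 + 13}\right) + \left(\left(\left(35 - -78\right) - 465\right) - 727\right) = 8 \left(-4 + \frac{1}{33}\right) + \left(\left(\left(35 + 78\right) - 465\right) - 727\right) = 8 \left(-4 + \frac{1}{33}\right) + \left(\left(113 - 465\right) - 727\right) = 8 \left(- \frac{131}{33}\right) - 1079 = - \frac{1048}{33} - 1079 = - \frac{36655}{33}$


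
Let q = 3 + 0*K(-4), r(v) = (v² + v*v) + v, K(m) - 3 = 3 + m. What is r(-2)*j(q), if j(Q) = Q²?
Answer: 54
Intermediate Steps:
K(m) = 6 + m (K(m) = 3 + (3 + m) = 6 + m)
r(v) = v + 2*v² (r(v) = (v² + v²) + v = 2*v² + v = v + 2*v²)
q = 3 (q = 3 + 0*(6 - 4) = 3 + 0*2 = 3 + 0 = 3)
r(-2)*j(q) = -2*(1 + 2*(-2))*3² = -2*(1 - 4)*9 = -2*(-3)*9 = 6*9 = 54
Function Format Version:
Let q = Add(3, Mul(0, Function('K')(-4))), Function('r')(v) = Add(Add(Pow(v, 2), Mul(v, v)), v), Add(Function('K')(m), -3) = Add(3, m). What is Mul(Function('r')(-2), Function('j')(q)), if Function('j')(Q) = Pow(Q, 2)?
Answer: 54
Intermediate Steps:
Function('K')(m) = Add(6, m) (Function('K')(m) = Add(3, Add(3, m)) = Add(6, m))
Function('r')(v) = Add(v, Mul(2, Pow(v, 2))) (Function('r')(v) = Add(Add(Pow(v, 2), Pow(v, 2)), v) = Add(Mul(2, Pow(v, 2)), v) = Add(v, Mul(2, Pow(v, 2))))
q = 3 (q = Add(3, Mul(0, Add(6, -4))) = Add(3, Mul(0, 2)) = Add(3, 0) = 3)
Mul(Function('r')(-2), Function('j')(q)) = Mul(Mul(-2, Add(1, Mul(2, -2))), Pow(3, 2)) = Mul(Mul(-2, Add(1, -4)), 9) = Mul(Mul(-2, -3), 9) = Mul(6, 9) = 54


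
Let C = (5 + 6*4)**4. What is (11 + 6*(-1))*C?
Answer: 3536405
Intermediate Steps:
C = 707281 (C = (5 + 24)**4 = 29**4 = 707281)
(11 + 6*(-1))*C = (11 + 6*(-1))*707281 = (11 - 6)*707281 = 5*707281 = 3536405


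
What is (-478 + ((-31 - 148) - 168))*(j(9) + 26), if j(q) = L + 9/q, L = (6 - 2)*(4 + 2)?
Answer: -42075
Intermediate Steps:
L = 24 (L = 4*6 = 24)
j(q) = 24 + 9/q
(-478 + ((-31 - 148) - 168))*(j(9) + 26) = (-478 + ((-31 - 148) - 168))*((24 + 9/9) + 26) = (-478 + (-179 - 168))*((24 + 9*(⅑)) + 26) = (-478 - 347)*((24 + 1) + 26) = -825*(25 + 26) = -825*51 = -42075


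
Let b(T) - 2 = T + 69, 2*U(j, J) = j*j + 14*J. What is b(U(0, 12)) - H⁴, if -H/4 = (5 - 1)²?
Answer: -16777061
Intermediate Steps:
U(j, J) = j²/2 + 7*J (U(j, J) = (j*j + 14*J)/2 = (j² + 14*J)/2 = j²/2 + 7*J)
H = -64 (H = -4*(5 - 1)² = -4*4² = -4*16 = -64)
b(T) = 71 + T (b(T) = 2 + (T + 69) = 2 + (69 + T) = 71 + T)
b(U(0, 12)) - H⁴ = (71 + ((½)*0² + 7*12)) - 1*(-64)⁴ = (71 + ((½)*0 + 84)) - 1*16777216 = (71 + (0 + 84)) - 16777216 = (71 + 84) - 16777216 = 155 - 16777216 = -16777061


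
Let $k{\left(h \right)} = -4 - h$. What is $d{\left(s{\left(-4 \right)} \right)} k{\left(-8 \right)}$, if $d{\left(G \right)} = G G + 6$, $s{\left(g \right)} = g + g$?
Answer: $280$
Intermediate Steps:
$s{\left(g \right)} = 2 g$
$d{\left(G \right)} = 6 + G^{2}$ ($d{\left(G \right)} = G^{2} + 6 = 6 + G^{2}$)
$d{\left(s{\left(-4 \right)} \right)} k{\left(-8 \right)} = \left(6 + \left(2 \left(-4\right)\right)^{2}\right) \left(-4 - -8\right) = \left(6 + \left(-8\right)^{2}\right) \left(-4 + 8\right) = \left(6 + 64\right) 4 = 70 \cdot 4 = 280$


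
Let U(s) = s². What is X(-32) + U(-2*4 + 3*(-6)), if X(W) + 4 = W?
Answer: 640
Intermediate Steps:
X(W) = -4 + W
X(-32) + U(-2*4 + 3*(-6)) = (-4 - 32) + (-2*4 + 3*(-6))² = -36 + (-8 - 18)² = -36 + (-26)² = -36 + 676 = 640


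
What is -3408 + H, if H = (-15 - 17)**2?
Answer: -2384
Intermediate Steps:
H = 1024 (H = (-32)**2 = 1024)
-3408 + H = -3408 + 1024 = -2384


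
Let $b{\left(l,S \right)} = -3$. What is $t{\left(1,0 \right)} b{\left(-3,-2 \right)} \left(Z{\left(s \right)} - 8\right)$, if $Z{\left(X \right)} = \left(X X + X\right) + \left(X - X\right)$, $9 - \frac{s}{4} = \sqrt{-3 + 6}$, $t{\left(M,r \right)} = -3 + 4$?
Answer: $-4116 + 876 \sqrt{3} \approx -2598.7$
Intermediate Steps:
$t{\left(M,r \right)} = 1$
$s = 36 - 4 \sqrt{3}$ ($s = 36 - 4 \sqrt{-3 + 6} = 36 - 4 \sqrt{3} \approx 29.072$)
$Z{\left(X \right)} = X + X^{2}$ ($Z{\left(X \right)} = \left(X^{2} + X\right) + 0 = \left(X + X^{2}\right) + 0 = X + X^{2}$)
$t{\left(1,0 \right)} b{\left(-3,-2 \right)} \left(Z{\left(s \right)} - 8\right) = 1 \left(-3\right) \left(\left(36 - 4 \sqrt{3}\right) \left(1 + \left(36 - 4 \sqrt{3}\right)\right) - 8\right) = - 3 \left(\left(36 - 4 \sqrt{3}\right) \left(37 - 4 \sqrt{3}\right) - 8\right) = - 3 \left(-8 + \left(36 - 4 \sqrt{3}\right) \left(37 - 4 \sqrt{3}\right)\right) = 24 - 3 \left(36 - 4 \sqrt{3}\right) \left(37 - 4 \sqrt{3}\right)$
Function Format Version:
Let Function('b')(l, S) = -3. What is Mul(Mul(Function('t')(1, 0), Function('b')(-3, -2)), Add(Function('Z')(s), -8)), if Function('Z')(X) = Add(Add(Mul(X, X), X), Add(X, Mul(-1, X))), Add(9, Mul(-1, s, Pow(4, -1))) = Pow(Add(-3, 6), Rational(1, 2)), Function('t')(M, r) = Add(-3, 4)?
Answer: Add(-4116, Mul(876, Pow(3, Rational(1, 2)))) ≈ -2598.7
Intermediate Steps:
Function('t')(M, r) = 1
s = Add(36, Mul(-4, Pow(3, Rational(1, 2)))) (s = Add(36, Mul(-4, Pow(Add(-3, 6), Rational(1, 2)))) = Add(36, Mul(-4, Pow(3, Rational(1, 2)))) ≈ 29.072)
Function('Z')(X) = Add(X, Pow(X, 2)) (Function('Z')(X) = Add(Add(Pow(X, 2), X), 0) = Add(Add(X, Pow(X, 2)), 0) = Add(X, Pow(X, 2)))
Mul(Mul(Function('t')(1, 0), Function('b')(-3, -2)), Add(Function('Z')(s), -8)) = Mul(Mul(1, -3), Add(Mul(Add(36, Mul(-4, Pow(3, Rational(1, 2)))), Add(1, Add(36, Mul(-4, Pow(3, Rational(1, 2)))))), -8)) = Mul(-3, Add(Mul(Add(36, Mul(-4, Pow(3, Rational(1, 2)))), Add(37, Mul(-4, Pow(3, Rational(1, 2))))), -8)) = Mul(-3, Add(-8, Mul(Add(36, Mul(-4, Pow(3, Rational(1, 2)))), Add(37, Mul(-4, Pow(3, Rational(1, 2))))))) = Add(24, Mul(-3, Add(36, Mul(-4, Pow(3, Rational(1, 2)))), Add(37, Mul(-4, Pow(3, Rational(1, 2))))))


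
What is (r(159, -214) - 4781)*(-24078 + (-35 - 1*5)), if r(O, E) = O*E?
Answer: 935947226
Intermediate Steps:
r(O, E) = E*O
(r(159, -214) - 4781)*(-24078 + (-35 - 1*5)) = (-214*159 - 4781)*(-24078 + (-35 - 1*5)) = (-34026 - 4781)*(-24078 + (-35 - 5)) = -38807*(-24078 - 40) = -38807*(-24118) = 935947226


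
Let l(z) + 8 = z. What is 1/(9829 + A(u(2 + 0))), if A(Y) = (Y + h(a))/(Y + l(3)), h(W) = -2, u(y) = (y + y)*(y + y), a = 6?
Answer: 11/108133 ≈ 0.00010173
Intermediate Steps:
u(y) = 4*y**2 (u(y) = (2*y)*(2*y) = 4*y**2)
l(z) = -8 + z
A(Y) = (-2 + Y)/(-5 + Y) (A(Y) = (Y - 2)/(Y + (-8 + 3)) = (-2 + Y)/(Y - 5) = (-2 + Y)/(-5 + Y))
1/(9829 + A(u(2 + 0))) = 1/(9829 + (-2 + 4*(2 + 0)**2)/(-5 + 4*(2 + 0)**2)) = 1/(9829 + (-2 + 4*2**2)/(-5 + 4*2**2)) = 1/(9829 + (-2 + 4*4)/(-5 + 4*4)) = 1/(9829 + (-2 + 16)/(-5 + 16)) = 1/(9829 + 14/11) = 1/(108133/11) = 11/108133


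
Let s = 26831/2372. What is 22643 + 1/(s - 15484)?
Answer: 831025654159/36701217 ≈ 22643.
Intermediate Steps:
s = 26831/2372 (s = 26831*(1/2372) = 26831/2372 ≈ 11.312)
22643 + 1/(s - 15484) = 22643 + 1/(26831/2372 - 15484) = 22643 + 1/(-36701217/2372) = 22643 - 2372/36701217 = 831025654159/36701217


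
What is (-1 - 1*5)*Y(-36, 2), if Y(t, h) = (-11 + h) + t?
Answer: 270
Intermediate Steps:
Y(t, h) = -11 + h + t
(-1 - 1*5)*Y(-36, 2) = (-1 - 1*5)*(-11 + 2 - 36) = (-1 - 5)*(-45) = -6*(-45) = 270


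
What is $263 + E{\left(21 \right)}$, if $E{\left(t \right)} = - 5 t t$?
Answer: $-1942$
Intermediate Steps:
$E{\left(t \right)} = - 5 t^{2}$
$263 + E{\left(21 \right)} = 263 - 5 \cdot 21^{2} = 263 - 2205 = -1942$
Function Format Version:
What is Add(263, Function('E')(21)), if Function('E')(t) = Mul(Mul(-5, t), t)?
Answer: -1942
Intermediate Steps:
Function('E')(t) = Mul(-5, Pow(t, 2))
Add(263, Function('E')(21)) = Add(263, Mul(-5, Pow(21, 2))) = Add(263, Mul(-5, 441)) = Add(263, -2205) = -1942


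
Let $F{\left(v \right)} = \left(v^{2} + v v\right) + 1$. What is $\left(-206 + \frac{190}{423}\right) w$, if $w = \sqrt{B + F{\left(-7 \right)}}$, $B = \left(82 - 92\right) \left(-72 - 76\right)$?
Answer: $- \frac{86948 \sqrt{1579}}{423} \approx -8167.9$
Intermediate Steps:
$F{\left(v \right)} = 1 + 2 v^{2}$ ($F{\left(v \right)} = \left(v^{2} + v^{2}\right) + 1 = 2 v^{2} + 1 = 1 + 2 v^{2}$)
$B = 1480$ ($B = \left(-10\right) \left(-148\right) = 1480$)
$w = \sqrt{1579}$ ($w = \sqrt{1480 + \left(1 + 2 \left(-7\right)^{2}\right)} = \sqrt{1480 + \left(1 + 2 \cdot 49\right)} = \sqrt{1480 + \left(1 + 98\right)} = \sqrt{1480 + 99} = \sqrt{1579} \approx 39.737$)
$\left(-206 + \frac{190}{423}\right) w = \left(-206 + \frac{190}{423}\right) \sqrt{1579} = - \frac{86948 \sqrt{1579}}{423}$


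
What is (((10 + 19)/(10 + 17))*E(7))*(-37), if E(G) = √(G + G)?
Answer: -1073*√14/27 ≈ -148.70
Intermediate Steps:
E(G) = √2*√G (E(G) = √(2*G) = √2*√G)
(((10 + 19)/(10 + 17))*E(7))*(-37) = (((10 + 19)/(10 + 17))*(√2*√7))*(-37) = ((29/27)*√14)*(-37) = ((29*(1/27))*√14)*(-37) = (29*√14/27)*(-37) = -1073*√14/27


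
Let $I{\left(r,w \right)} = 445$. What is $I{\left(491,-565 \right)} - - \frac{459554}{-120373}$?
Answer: $\frac{53106431}{120373} \approx 441.18$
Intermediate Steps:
$I{\left(491,-565 \right)} - - \frac{459554}{-120373} = 445 - - \frac{459554}{-120373} = 445 - \left(-459554\right) \left(- \frac{1}{120373}\right) = 445 - \frac{459554}{120373} = \frac{53106431}{120373}$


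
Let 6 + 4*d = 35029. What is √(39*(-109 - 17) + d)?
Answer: 11*√127/2 ≈ 61.982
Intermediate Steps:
d = 35023/4 (d = -3/2 + (¼)*35029 = -3/2 + 35029/4 = 35023/4 ≈ 8755.8)
√(39*(-109 - 17) + d) = √(39*(-109 - 17) + 35023/4) = √(39*(-126) + 35023/4) = √(-4914 + 35023/4) = √(15367/4) = 11*√127/2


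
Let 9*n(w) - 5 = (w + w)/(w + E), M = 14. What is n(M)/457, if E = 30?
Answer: 62/45243 ≈ 0.0013704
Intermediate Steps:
n(w) = 5/9 + 2*w/(9*(30 + w)) (n(w) = 5/9 + ((w + w)/(w + 30))/9 = 5/9 + ((2*w)/(30 + w))/9 = 5/9 + (2*w/(30 + w))/9 = 5/9 + 2*w/(9*(30 + w)))
n(M)/457 = ((150 + 7*14)/(9*(30 + 14)))/457 = ((1/9)*(150 + 98)/44)*(1/457) = ((1/9)*(1/44)*248)*(1/457) = (62/99)*(1/457) = 62/45243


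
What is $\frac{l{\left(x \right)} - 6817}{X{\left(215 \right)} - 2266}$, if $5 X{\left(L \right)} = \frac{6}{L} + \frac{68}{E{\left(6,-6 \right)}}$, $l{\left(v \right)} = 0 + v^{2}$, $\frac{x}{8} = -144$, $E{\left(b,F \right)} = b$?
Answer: $- \frac{4257925575}{7300522} \approx -583.24$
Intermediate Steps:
$x = -1152$ ($x = 8 \left(-144\right) = -1152$)
$l{\left(v \right)} = v^{2}$
$X{\left(L \right)} = \frac{34}{15} + \frac{6}{5 L}$ ($X{\left(L \right)} = \frac{\frac{6}{L} + \frac{68}{6}}{5} = \frac{\frac{6}{L} + 68 \cdot \frac{1}{6}}{5} = \frac{\frac{6}{L} + \frac{34}{3}}{5} = \frac{\frac{34}{3} + \frac{6}{L}}{5} = \frac{34}{15} + \frac{6}{5 L}$)
$\frac{l{\left(x \right)} - 6817}{X{\left(215 \right)} - 2266} = \frac{\left(-1152\right)^{2} - 6817}{\frac{2 \left(9 + 17 \cdot 215\right)}{15 \cdot 215} - 2266} = \frac{1327104 - 6817}{\frac{2}{15} \cdot \frac{1}{215} \left(9 + 3655\right) - 2266} = \frac{1320287}{\frac{2}{15} \cdot \frac{1}{215} \cdot 3664 - 2266} = \frac{1320287}{\frac{7328}{3225} - 2266} = \frac{1320287}{- \frac{7300522}{3225}} = 1320287 \left(- \frac{3225}{7300522}\right) = - \frac{4257925575}{7300522}$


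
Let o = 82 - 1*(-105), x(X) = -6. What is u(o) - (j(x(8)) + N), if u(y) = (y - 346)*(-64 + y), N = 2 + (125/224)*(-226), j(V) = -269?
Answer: -2146355/112 ≈ -19164.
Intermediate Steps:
N = -13901/112 (N = 2 + (125*(1/224))*(-226) = 2 + (125/224)*(-226) = 2 - 14125/112 = -13901/112 ≈ -124.12)
o = 187 (o = 82 + 105 = 187)
u(y) = (-346 + y)*(-64 + y)
u(o) - (j(x(8)) + N) = (22144 + 187² - 410*187) - (-269 - 13901/112) = (22144 + 34969 - 76670) - 1*(-44029/112) = -19557 + 44029/112 = -2146355/112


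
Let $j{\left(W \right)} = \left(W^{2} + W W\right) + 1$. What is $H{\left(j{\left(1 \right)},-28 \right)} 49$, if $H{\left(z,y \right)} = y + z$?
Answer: $-1225$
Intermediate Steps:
$j{\left(W \right)} = 1 + 2 W^{2}$ ($j{\left(W \right)} = \left(W^{2} + W^{2}\right) + 1 = 2 W^{2} + 1 = 1 + 2 W^{2}$)
$H{\left(j{\left(1 \right)},-28 \right)} 49 = \left(-28 + \left(1 + 2 \cdot 1^{2}\right)\right) 49 = \left(-28 + \left(1 + 2 \cdot 1\right)\right) 49 = \left(-28 + \left(1 + 2\right)\right) 49 = \left(-28 + 3\right) 49 = \left(-25\right) 49 = -1225$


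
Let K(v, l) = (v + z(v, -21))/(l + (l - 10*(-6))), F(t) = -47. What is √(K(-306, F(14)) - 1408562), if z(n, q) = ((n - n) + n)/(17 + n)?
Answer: I*√407071826/17 ≈ 1186.8*I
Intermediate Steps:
z(n, q) = n/(17 + n) (z(n, q) = (0 + n)/(17 + n) = n/(17 + n))
K(v, l) = (v + v/(17 + v))/(60 + 2*l) (K(v, l) = (v + v/(17 + v))/(l + (l - 10*(-6))) = (v + v/(17 + v))/(l + (l + 60)) = (v + v/(17 + v))/(l + (60 + l)) = (v + v/(17 + v))/(60 + 2*l))
√(K(-306, F(14)) - 1408562) = √((½)*(-306)*(18 - 306)/((17 - 306)*(30 - 47)) - 1408562) = √((½)*(-306)*(-288)/(-289*(-17)) - 1408562) = √((½)*(-306)*(-1/289)*(-1/17)*(-288) - 1408562) = √(2592/289 - 1408562) = √(-407071826/289) = I*√407071826/17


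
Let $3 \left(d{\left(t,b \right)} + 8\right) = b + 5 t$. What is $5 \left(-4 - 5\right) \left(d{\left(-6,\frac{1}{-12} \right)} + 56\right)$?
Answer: $- \frac{6835}{4} \approx -1708.8$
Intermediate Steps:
$d{\left(t,b \right)} = -8 + \frac{b}{3} + \frac{5 t}{3}$ ($d{\left(t,b \right)} = -8 + \frac{b + 5 t}{3} = -8 + \left(\frac{b}{3} + \frac{5 t}{3}\right) = -8 + \frac{b}{3} + \frac{5 t}{3}$)
$5 \left(-4 - 5\right) \left(d{\left(-6,\frac{1}{-12} \right)} + 56\right) = 5 \left(-4 - 5\right) \left(\left(-8 + \frac{1}{3 \left(-12\right)} + \frac{5}{3} \left(-6\right)\right) + 56\right) = 5 \left(-9\right) \left(\left(-8 + \frac{1}{3} \left(- \frac{1}{12}\right) - 10\right) + 56\right) = - 45 \left(\left(-8 - \frac{1}{36} - 10\right) + 56\right) = - 45 \left(- \frac{649}{36} + 56\right) = \left(-45\right) \frac{1367}{36} = - \frac{6835}{4}$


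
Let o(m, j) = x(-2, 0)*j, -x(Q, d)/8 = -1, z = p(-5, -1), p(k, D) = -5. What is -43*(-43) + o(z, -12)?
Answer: 1753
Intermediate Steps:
z = -5
x(Q, d) = 8 (x(Q, d) = -8*(-1) = 8)
o(m, j) = 8*j
-43*(-43) + o(z, -12) = -43*(-43) + 8*(-12) = 1849 - 96 = 1753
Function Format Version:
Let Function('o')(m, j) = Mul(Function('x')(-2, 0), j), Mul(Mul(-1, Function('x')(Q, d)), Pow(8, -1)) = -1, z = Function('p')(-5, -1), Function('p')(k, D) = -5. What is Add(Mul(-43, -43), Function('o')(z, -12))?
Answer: 1753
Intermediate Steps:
z = -5
Function('x')(Q, d) = 8 (Function('x')(Q, d) = Mul(-8, -1) = 8)
Function('o')(m, j) = Mul(8, j)
Add(Mul(-43, -43), Function('o')(z, -12)) = Add(Mul(-43, -43), Mul(8, -12)) = Add(1849, -96) = 1753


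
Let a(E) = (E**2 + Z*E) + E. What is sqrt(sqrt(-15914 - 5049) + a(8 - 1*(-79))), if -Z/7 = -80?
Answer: sqrt(56376 + I*sqrt(20963)) ≈ 237.44 + 0.3049*I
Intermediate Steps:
Z = 560 (Z = -7*(-80) = 560)
a(E) = E**2 + 561*E (a(E) = (E**2 + 560*E) + E = E**2 + 561*E)
sqrt(sqrt(-15914 - 5049) + a(8 - 1*(-79))) = sqrt(sqrt(-15914 - 5049) + (8 - 1*(-79))*(561 + (8 - 1*(-79)))) = sqrt(sqrt(-20963) + (8 + 79)*(561 + (8 + 79))) = sqrt(I*sqrt(20963) + 87*(561 + 87)) = sqrt(I*sqrt(20963) + 87*648) = sqrt(I*sqrt(20963) + 56376) = sqrt(56376 + I*sqrt(20963))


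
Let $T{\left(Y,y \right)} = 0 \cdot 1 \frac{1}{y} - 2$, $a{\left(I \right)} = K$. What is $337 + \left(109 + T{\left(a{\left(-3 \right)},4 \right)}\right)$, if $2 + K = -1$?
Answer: $444$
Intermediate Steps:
$K = -3$ ($K = -2 - 1 = -3$)
$a{\left(I \right)} = -3$
$T{\left(Y,y \right)} = -2$ ($T{\left(Y,y \right)} = \frac{0}{y} - 2 = 0 - 2 = -2$)
$337 + \left(109 + T{\left(a{\left(-3 \right)},4 \right)}\right) = 337 + \left(109 - 2\right) = 337 + 107 = 444$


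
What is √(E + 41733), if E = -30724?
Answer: √11009 ≈ 104.92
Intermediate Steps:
√(E + 41733) = √(-30724 + 41733) = √11009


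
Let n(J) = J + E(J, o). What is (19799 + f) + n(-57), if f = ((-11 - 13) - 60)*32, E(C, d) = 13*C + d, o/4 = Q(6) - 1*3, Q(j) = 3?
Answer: 16313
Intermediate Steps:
o = 0 (o = 4*(3 - 1*3) = 4*(3 - 3) = 4*0 = 0)
E(C, d) = d + 13*C
f = -2688 (f = (-24 - 60)*32 = -84*32 = -2688)
n(J) = 14*J (n(J) = J + (0 + 13*J) = J + 13*J = 14*J)
(19799 + f) + n(-57) = (19799 - 2688) + 14*(-57) = 17111 - 798 = 16313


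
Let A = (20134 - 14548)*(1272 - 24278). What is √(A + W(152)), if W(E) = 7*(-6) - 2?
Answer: 2*I*√32127890 ≈ 11336.0*I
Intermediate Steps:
W(E) = -44 (W(E) = -42 - 2 = -44)
A = -128511516 (A = 5586*(-23006) = -128511516)
√(A + W(152)) = √(-128511516 - 44) = √(-128511560) = 2*I*√32127890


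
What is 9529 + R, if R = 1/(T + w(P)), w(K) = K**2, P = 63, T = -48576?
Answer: 425060102/44607 ≈ 9529.0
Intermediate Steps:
R = -1/44607 (R = 1/(-48576 + 63**2) = 1/(-48576 + 3969) = 1/(-44607) = -1/44607 ≈ -2.2418e-5)
9529 + R = 9529 - 1/44607 = 425060102/44607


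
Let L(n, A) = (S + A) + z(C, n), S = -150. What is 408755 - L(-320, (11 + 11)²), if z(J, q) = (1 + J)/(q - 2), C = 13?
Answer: 9393684/23 ≈ 4.0842e+5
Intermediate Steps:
z(J, q) = (1 + J)/(-2 + q)
L(n, A) = -150 + A + 14/(-2 + n) (L(n, A) = (-150 + A) + (1 + 13)/(-2 + n) = (-150 + A) + 14/(-2 + n) = -150 + A + 14/(-2 + n))
408755 - L(-320, (11 + 11)²) = 408755 - (14 + (-150 + (11 + 11)²)*(-2 - 320))/(-2 - 320) = 408755 - (14 + (-150 + 22²)*(-322))/(-322) = 408755 - (-1)*(14 + (-150 + 484)*(-322))/322 = 408755 - (-1)*(14 + 334*(-322))/322 = 408755 - (-1)*(14 - 107548)/322 = 408755 - (-1)*(-107534)/322 = 408755 - 1*7681/23 = 408755 - 7681/23 = 9393684/23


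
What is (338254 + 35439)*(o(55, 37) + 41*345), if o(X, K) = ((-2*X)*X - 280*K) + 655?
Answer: -601645730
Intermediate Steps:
o(X, K) = 655 - 280*K - 2*X**2 (o(X, K) = (-2*X**2 - 280*K) + 655 = (-280*K - 2*X**2) + 655 = 655 - 280*K - 2*X**2)
(338254 + 35439)*(o(55, 37) + 41*345) = (338254 + 35439)*((655 - 280*37 - 2*55**2) + 41*345) = 373693*((655 - 10360 - 2*3025) + 14145) = 373693*((655 - 10360 - 6050) + 14145) = 373693*(-15755 + 14145) = 373693*(-1610) = -601645730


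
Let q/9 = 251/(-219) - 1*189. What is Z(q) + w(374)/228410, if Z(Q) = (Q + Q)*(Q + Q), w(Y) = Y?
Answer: 7129363832542843/608598445 ≈ 1.1714e+7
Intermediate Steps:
q = -124926/73 (q = 9*(251/(-219) - 1*189) = 9*(251*(-1/219) - 189) = 9*(-251/219 - 189) = 9*(-41642/219) = -124926/73 ≈ -1711.3)
Z(Q) = 4*Q² (Z(Q) = (2*Q)*(2*Q) = 4*Q²)
Z(q) + w(374)/228410 = 4*(-124926/73)² + 374/228410 = 4*(15606505476/5329) + 374*(1/228410) = 62426021904/5329 + 187/114205 = 7129363832542843/608598445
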